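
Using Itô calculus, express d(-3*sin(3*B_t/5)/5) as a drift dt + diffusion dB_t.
d(-3*sin(3*B_t/5)/5) = (27*sin(3*B_t/5)/250) dt + (-9*cos(3*B_t/5)/25) dB_t

Itô's formula for f(B_t) gives d f(B_t) = f'(B_t) dB_t + (1/2) f''(B_t) dt. Compute derivatives of f(x) = -3*sin(3*x/5)/5:
  f'(x)  = -9*cos(3*x/5)/25
  f''(x) = 27*sin(3*x/5)/125
Substitute x = B_t and multiply the f'' term by 1/2:
  drift     = (1/2) * (27*sin(3*x/5)/125) evaluated at B_t = 27*sin(3*B_t/5)/250
  diffusion = (-9*cos(3*x/5)/25) evaluated at B_t = -9*cos(3*B_t/5)/25
Therefore d(-3*sin(3*B_t/5)/5) = (27*sin(3*B_t/5)/250) dt + (-9*cos(3*B_t/5)/25) dB_t.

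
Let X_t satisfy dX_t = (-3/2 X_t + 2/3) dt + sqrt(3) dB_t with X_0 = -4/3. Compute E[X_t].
E[X_t] = 4/9 - 16*exp(-3*t/2)/9

Taking expectations and using E[dB_t] = 0, the mean m(t) = E[X_t] satisfies the ODE m'(t) = a m(t) + b with m(0) = x_0. With a = -3/2, b = 2/3, x_0 = -4/3, the solution is
  m(t) = x_0 * exp(a t) + (b/a) * (exp(a t) - 1)
       = (-4/3) * exp((-3/2) t) + ((2/3)/(-3/2)) * (exp((-3/2) t) - 1)
       = 4/9 - 16*exp(-3*t/2)/9.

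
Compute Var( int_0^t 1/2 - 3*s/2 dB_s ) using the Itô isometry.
Var = t*(3*t^2 - 3*t + 1)/4

The Itô integral of a deterministic integrand f(s) has mean 0 because each increment f(s) * (B_{s+ds} - B_s) has mean 0. By the Itô isometry:
  Var( int_0^t f(s) dB_s ) = E[ (int_0^t f(s) dB_s)^2 ] = int_0^t f(s)^2 ds.
Here f(s) = 1/2 - 3*s/2, so f(s)^2 = (3*s - 1)^2/4. Integrate:
  int_0^t ((3*s - 1)^2/4) ds = t*(3*t^2 - 3*t + 1)/4.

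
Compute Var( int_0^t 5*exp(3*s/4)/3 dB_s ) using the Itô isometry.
Var = 50*exp(3*t/2)/27 - 50/27

The Itô integral of a deterministic integrand f(s) has mean 0 because each increment f(s) * (B_{s+ds} - B_s) has mean 0. By the Itô isometry:
  Var( int_0^t f(s) dB_s ) = E[ (int_0^t f(s) dB_s)^2 ] = int_0^t f(s)^2 ds.
Here f(s) = 5*exp(3*s/4)/3, so f(s)^2 = 25*exp(3*s/2)/9. Integrate:
  int_0^t (25*exp(3*s/2)/9) ds = 50*exp(3*t/2)/27 - 50/27.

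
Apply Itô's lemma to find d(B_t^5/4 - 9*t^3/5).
d(B_t^5/4 - 9*t^3/5) = (5*B_t^3/2 - 27*t^2/5) dt + (5*B_t^4/4) dB_t

Itô's formula for f(t, x): d f(t, B_t) = (f_t + (1/2) f_xx) dt + f_x dB_t. Compute partials of f(t, x) = -9*t^3/5 + x^5/4:
  f_t(t,x)  = -27*t^2/5
  f_x(t,x)  = 5*x^4/4
  f_xx(t,x) = 5*x^3
Assemble drift = f_t + (1/2) f_xx = -27*t^2/5 + 5*x^3/2 and diffusion = f_x = 5*x^4/4. Substituting x = B_t:
  d(B_t^5/4 - 9*t^3/5) = (5*B_t^3/2 - 27*t^2/5) dt + (5*B_t^4/4) dB_t.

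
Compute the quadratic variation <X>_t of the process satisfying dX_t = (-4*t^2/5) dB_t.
<X>_t = 16*t^5/125

For an Itô process dX_t = a(t) dt + b(t) dB_t, the quadratic variation is <X>_t = int_0^t b(s)^2 ds (the drift term does not contribute). Here b(s) = -4*s^2/5, so
  b(s)^2 = 16*s^4/25.
Integrating from 0 to t:
  <X>_t = int_0^t (16*s^4/25) ds = 16*t^5/125.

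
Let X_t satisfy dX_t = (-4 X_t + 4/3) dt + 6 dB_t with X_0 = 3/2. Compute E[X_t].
E[X_t] = 1/3 + 7*exp(-4*t)/6

Taking expectations and using E[dB_t] = 0, the mean m(t) = E[X_t] satisfies the ODE m'(t) = a m(t) + b with m(0) = x_0. With a = -4, b = 4/3, x_0 = 3/2, the solution is
  m(t) = x_0 * exp(a t) + (b/a) * (exp(a t) - 1)
       = (3/2) * exp((-4) t) + ((4/3)/(-4)) * (exp((-4) t) - 1)
       = 1/3 + 7*exp(-4*t)/6.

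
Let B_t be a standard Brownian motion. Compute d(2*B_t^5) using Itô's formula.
d(2*B_t^5) = (20*B_t^3) dt + (10*B_t^4) dB_t

Itô's formula for f(B_t) gives d f(B_t) = f'(B_t) dB_t + (1/2) f''(B_t) dt. Compute derivatives of f(x) = 2*x^5:
  f'(x)  = 10*x^4
  f''(x) = 40*x^3
Substitute x = B_t and multiply the f'' term by 1/2:
  drift     = (1/2) * (40*x^3) evaluated at B_t = 20*B_t^3
  diffusion = (10*x^4) evaluated at B_t = 10*B_t^4
Therefore d(2*B_t^5) = (20*B_t^3) dt + (10*B_t^4) dB_t.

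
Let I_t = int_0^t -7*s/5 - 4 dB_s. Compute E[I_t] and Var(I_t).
E[I_t] = 0; Var(I_t) = t*(49*t^2 + 420*t + 1200)/75

The Itô integral of a deterministic integrand f(s) has mean 0 because each increment f(s) * (B_{s+ds} - B_s) has mean 0. By the Itô isometry:
  Var( int_0^t f(s) dB_s ) = E[ (int_0^t f(s) dB_s)^2 ] = int_0^t f(s)^2 ds.
Here f(s) = -7*s/5 - 4, so f(s)^2 = (7*s + 20)^2/25. Integrate:
  int_0^t ((7*s + 20)^2/25) ds = t*(49*t^2 + 420*t + 1200)/75.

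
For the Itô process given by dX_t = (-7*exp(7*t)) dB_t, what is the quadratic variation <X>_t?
<X>_t = 7*exp(14*t)/2 - 7/2

For an Itô process dX_t = a(t) dt + b(t) dB_t, the quadratic variation is <X>_t = int_0^t b(s)^2 ds (the drift term does not contribute). Here b(s) = -7*exp(7*s), so
  b(s)^2 = 49*exp(14*s).
Integrating from 0 to t:
  <X>_t = int_0^t (49*exp(14*s)) ds = 7*exp(14*t)/2 - 7/2.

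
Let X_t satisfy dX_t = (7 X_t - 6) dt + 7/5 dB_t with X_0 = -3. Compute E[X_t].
E[X_t] = 6/7 - 27*exp(7*t)/7

Taking expectations and using E[dB_t] = 0, the mean m(t) = E[X_t] satisfies the ODE m'(t) = a m(t) + b with m(0) = x_0. With a = 7, b = -6, x_0 = -3, the solution is
  m(t) = x_0 * exp(a t) + (b/a) * (exp(a t) - 1)
       = (-3) * exp(7 t) + ((-6)/7) * (exp(7 t) - 1)
       = 6/7 - 27*exp(7*t)/7.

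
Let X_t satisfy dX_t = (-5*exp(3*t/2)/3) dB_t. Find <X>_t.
<X>_t = 25*exp(3*t)/27 - 25/27

For an Itô process dX_t = a(t) dt + b(t) dB_t, the quadratic variation is <X>_t = int_0^t b(s)^2 ds (the drift term does not contribute). Here b(s) = -5*exp(3*s/2)/3, so
  b(s)^2 = 25*exp(3*s)/9.
Integrating from 0 to t:
  <X>_t = int_0^t (25*exp(3*s)/9) ds = 25*exp(3*t)/27 - 25/27.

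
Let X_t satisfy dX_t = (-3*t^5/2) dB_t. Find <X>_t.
<X>_t = 9*t^11/44

For an Itô process dX_t = a(t) dt + b(t) dB_t, the quadratic variation is <X>_t = int_0^t b(s)^2 ds (the drift term does not contribute). Here b(s) = -3*s^5/2, so
  b(s)^2 = 9*s^10/4.
Integrating from 0 to t:
  <X>_t = int_0^t (9*s^10/4) ds = 9*t^11/44.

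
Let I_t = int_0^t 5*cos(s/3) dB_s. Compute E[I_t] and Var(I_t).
E[I_t] = 0; Var(I_t) = 25*t/2 + 75*sin(2*t/3)/4

The Itô integral of a deterministic integrand f(s) has mean 0 because each increment f(s) * (B_{s+ds} - B_s) has mean 0. By the Itô isometry:
  Var( int_0^t f(s) dB_s ) = E[ (int_0^t f(s) dB_s)^2 ] = int_0^t f(s)^2 ds.
Here f(s) = 5*cos(s/3), so f(s)^2 = 25*cos(s/3)^2. Integrate:
  int_0^t (25*cos(s/3)^2) ds = 25*t/2 + 75*sin(2*t/3)/4.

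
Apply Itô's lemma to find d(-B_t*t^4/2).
d(-B_t*t^4/2) = (-2*B_t*t^3) dt + (-t^4/2) dB_t

Itô's formula for f(t, x): d f(t, B_t) = (f_t + (1/2) f_xx) dt + f_x dB_t. Compute partials of f(t, x) = -t^4*x/2:
  f_t(t,x)  = -2*t^3*x
  f_x(t,x)  = -t^4/2
  f_xx(t,x) = 0
Assemble drift = f_t + (1/2) f_xx = -2*t^3*x and diffusion = f_x = -t^4/2. Substituting x = B_t:
  d(-B_t*t^4/2) = (-2*B_t*t^3) dt + (-t^4/2) dB_t.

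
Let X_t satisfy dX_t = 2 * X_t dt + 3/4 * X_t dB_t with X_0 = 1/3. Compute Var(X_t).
Var(X_t) = (exp(9*t/16) - 1)*exp(4*t)/9

For GBM dX = mu X dt + sigma X dB with X_0 = x_0, apply Itô to Y = log X: dY = (mu - sigma^2/2) dt + sigma dB, so Y_t = log(x_0) + (mu - sigma^2/2) t + sigma B_t and hence X_t = x_0 * exp((mu - sigma^2/2) t + sigma B_t).
With mu = 2, sigma = 3/4, x_0 = 1/3, this gives:
  X_t = 1/3 * exp((55/32) * t + (3/4) * B_t).
Since sigma*B_t ~ Normal(0, sigma^2 t), E[exp(sigma*B_t)] = exp(sigma^2 t / 2); so E[X_t] = x_0 * exp((mu - sigma^2/2) t) * exp(sigma^2 t / 2) = x_0 * exp(mu t) = exp(2*t)/3.
Var(X_t) = E[X_t^2] - (E[X_t])^2 = x_0^2 * exp(2 mu t) * (exp(sigma^2 t) - 1) = (exp(9*t/16) - 1)*exp(4*t)/9.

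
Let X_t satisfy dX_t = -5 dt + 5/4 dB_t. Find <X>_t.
<X>_t = 25*t/16

For an Itô process dX_t = a(t) dt + b(t) dB_t, the quadratic variation is <X>_t = int_0^t b(s)^2 ds (the drift term does not contribute). Here b(s) = 5/4, so
  b(s)^2 = 25/16.
Integrating from 0 to t:
  <X>_t = int_0^t (25/16) ds = 25*t/16.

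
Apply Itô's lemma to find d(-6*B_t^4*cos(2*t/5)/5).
d(-6*B_t^4*cos(2*t/5)/5) = (12*B_t^2*(B_t^2*sin(2*t/5) - 15*cos(2*t/5))/25) dt + (-24*B_t^3*cos(2*t/5)/5) dB_t

Itô's formula for f(t, x): d f(t, B_t) = (f_t + (1/2) f_xx) dt + f_x dB_t. Compute partials of f(t, x) = -6*x^4*cos(2*t/5)/5:
  f_t(t,x)  = 12*x^4*sin(2*t/5)/25
  f_x(t,x)  = -24*x^3*cos(2*t/5)/5
  f_xx(t,x) = -72*x^2*cos(2*t/5)/5
Assemble drift = f_t + (1/2) f_xx = 12*x^2*(x^2*sin(2*t/5) - 15*cos(2*t/5))/25 and diffusion = f_x = -24*x^3*cos(2*t/5)/5. Substituting x = B_t:
  d(-6*B_t^4*cos(2*t/5)/5) = (12*B_t^2*(B_t^2*sin(2*t/5) - 15*cos(2*t/5))/25) dt + (-24*B_t^3*cos(2*t/5)/5) dB_t.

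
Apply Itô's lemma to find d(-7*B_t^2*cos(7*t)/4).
d(-7*B_t^2*cos(7*t)/4) = (49*B_t^2*sin(7*t)/4 - 7*cos(7*t)/4) dt + (-7*B_t*cos(7*t)/2) dB_t

Itô's formula for f(t, x): d f(t, B_t) = (f_t + (1/2) f_xx) dt + f_x dB_t. Compute partials of f(t, x) = -7*x^2*cos(7*t)/4:
  f_t(t,x)  = 49*x^2*sin(7*t)/4
  f_x(t,x)  = -7*x*cos(7*t)/2
  f_xx(t,x) = -7*cos(7*t)/2
Assemble drift = f_t + (1/2) f_xx = 49*x^2*sin(7*t)/4 - 7*cos(7*t)/4 and diffusion = f_x = -7*x*cos(7*t)/2. Substituting x = B_t:
  d(-7*B_t^2*cos(7*t)/4) = (49*B_t^2*sin(7*t)/4 - 7*cos(7*t)/4) dt + (-7*B_t*cos(7*t)/2) dB_t.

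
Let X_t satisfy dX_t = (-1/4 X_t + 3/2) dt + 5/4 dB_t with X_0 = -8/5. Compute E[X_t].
E[X_t] = 6 - 38*exp(-t/4)/5

Taking expectations and using E[dB_t] = 0, the mean m(t) = E[X_t] satisfies the ODE m'(t) = a m(t) + b with m(0) = x_0. With a = -1/4, b = 3/2, x_0 = -8/5, the solution is
  m(t) = x_0 * exp(a t) + (b/a) * (exp(a t) - 1)
       = (-8/5) * exp((-1/4) t) + ((3/2)/(-1/4)) * (exp((-1/4) t) - 1)
       = 6 - 38*exp(-t/4)/5.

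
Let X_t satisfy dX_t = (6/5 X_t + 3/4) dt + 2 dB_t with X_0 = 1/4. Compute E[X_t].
E[X_t] = 7*exp(6*t/5)/8 - 5/8

Taking expectations and using E[dB_t] = 0, the mean m(t) = E[X_t] satisfies the ODE m'(t) = a m(t) + b with m(0) = x_0. With a = 6/5, b = 3/4, x_0 = 1/4, the solution is
  m(t) = x_0 * exp(a t) + (b/a) * (exp(a t) - 1)
       = (1/4) * exp((6/5) t) + ((3/4)/(6/5)) * (exp((6/5) t) - 1)
       = 7*exp(6*t/5)/8 - 5/8.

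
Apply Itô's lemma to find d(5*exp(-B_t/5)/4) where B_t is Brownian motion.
d(5*exp(-B_t/5)/4) = (exp(-B_t/5)/40) dt + (-exp(-B_t/5)/4) dB_t

Itô's formula for f(B_t) gives d f(B_t) = f'(B_t) dB_t + (1/2) f''(B_t) dt. Compute derivatives of f(x) = 5*exp(-x/5)/4:
  f'(x)  = -exp(-x/5)/4
  f''(x) = exp(-x/5)/20
Substitute x = B_t and multiply the f'' term by 1/2:
  drift     = (1/2) * (exp(-x/5)/20) evaluated at B_t = exp(-B_t/5)/40
  diffusion = (-exp(-x/5)/4) evaluated at B_t = -exp(-B_t/5)/4
Therefore d(5*exp(-B_t/5)/4) = (exp(-B_t/5)/40) dt + (-exp(-B_t/5)/4) dB_t.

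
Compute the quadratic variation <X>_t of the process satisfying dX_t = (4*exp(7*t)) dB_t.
<X>_t = 8*exp(14*t)/7 - 8/7

For an Itô process dX_t = a(t) dt + b(t) dB_t, the quadratic variation is <X>_t = int_0^t b(s)^2 ds (the drift term does not contribute). Here b(s) = 4*exp(7*s), so
  b(s)^2 = 16*exp(14*s).
Integrating from 0 to t:
  <X>_t = int_0^t (16*exp(14*s)) ds = 8*exp(14*t)/7 - 8/7.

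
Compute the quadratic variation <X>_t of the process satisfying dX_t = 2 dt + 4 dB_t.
<X>_t = 16*t

For an Itô process dX_t = a(t) dt + b(t) dB_t, the quadratic variation is <X>_t = int_0^t b(s)^2 ds (the drift term does not contribute). Here b(s) = 4, so
  b(s)^2 = 16.
Integrating from 0 to t:
  <X>_t = int_0^t (16) ds = 16*t.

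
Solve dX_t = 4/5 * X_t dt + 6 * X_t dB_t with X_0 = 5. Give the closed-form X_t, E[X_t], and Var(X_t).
X_t = 5 * exp((-86/5) t + (6) B_t); E[X_t] = 5*exp(4*t/5); Var(X_t) = 25*(exp(36*t) - 1)*exp(8*t/5)

For GBM dX = mu X dt + sigma X dB with X_0 = x_0, apply Itô to Y = log X: dY = (mu - sigma^2/2) dt + sigma dB, so Y_t = log(x_0) + (mu - sigma^2/2) t + sigma B_t and hence X_t = x_0 * exp((mu - sigma^2/2) t + sigma B_t).
With mu = 4/5, sigma = 6, x_0 = 5, this gives:
  X_t = 5 * exp((-86/5) * t + (6) * B_t).
Since sigma*B_t ~ Normal(0, sigma^2 t), E[exp(sigma*B_t)] = exp(sigma^2 t / 2); so E[X_t] = x_0 * exp((mu - sigma^2/2) t) * exp(sigma^2 t / 2) = x_0 * exp(mu t) = 5*exp(4*t/5).
Var(X_t) = E[X_t^2] - (E[X_t])^2 = x_0^2 * exp(2 mu t) * (exp(sigma^2 t) - 1) = 25*(exp(36*t) - 1)*exp(8*t/5).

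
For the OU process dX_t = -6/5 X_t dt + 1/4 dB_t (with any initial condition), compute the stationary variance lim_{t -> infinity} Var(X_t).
lim Var(X_t) = 5/192

The OU SDE dX = -theta X dt + sigma dB admits the integrating factor exp(theta t): d(exp(theta t) X_t) = sigma exp(theta t) dB_t. Integrating from 0 to t gives X_t = x_0 * exp(-theta t) + sigma * int_0^t exp(-theta (t-s)) dB_s for any initial x_0. The Itô integral has variance (by the Itô isometry) sigma^2 * int_0^t exp(-2 theta (t - s)) ds = sigma^2 * (1 - exp(-2 theta t)) / (2 theta), independent of x_0.
With theta = 6/5, sigma = 1/4:
  Var(X_t) = (1/4)^2 * (1 - exp(-2*6/5 t)) / (2 * 6/5) = 5/192 - 5*exp(-12*t/5)/192.
As t -> infinity, exp(-2*6/5 t) -> 0, so the stationary variance is sigma^2 / (2 theta) = 5/192.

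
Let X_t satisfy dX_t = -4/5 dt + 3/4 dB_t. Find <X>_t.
<X>_t = 9*t/16

For an Itô process dX_t = a(t) dt + b(t) dB_t, the quadratic variation is <X>_t = int_0^t b(s)^2 ds (the drift term does not contribute). Here b(s) = 3/4, so
  b(s)^2 = 9/16.
Integrating from 0 to t:
  <X>_t = int_0^t (9/16) ds = 9*t/16.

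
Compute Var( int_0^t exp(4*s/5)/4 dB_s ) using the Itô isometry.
Var = 5*exp(8*t/5)/128 - 5/128

The Itô integral of a deterministic integrand f(s) has mean 0 because each increment f(s) * (B_{s+ds} - B_s) has mean 0. By the Itô isometry:
  Var( int_0^t f(s) dB_s ) = E[ (int_0^t f(s) dB_s)^2 ] = int_0^t f(s)^2 ds.
Here f(s) = exp(4*s/5)/4, so f(s)^2 = exp(8*s/5)/16. Integrate:
  int_0^t (exp(8*s/5)/16) ds = 5*exp(8*t/5)/128 - 5/128.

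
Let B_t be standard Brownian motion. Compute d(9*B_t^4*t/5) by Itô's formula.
d(9*B_t^4*t/5) = (9*B_t^2*(B_t^2 + 6*t)/5) dt + (36*B_t^3*t/5) dB_t

Itô's formula for f(t, x): d f(t, B_t) = (f_t + (1/2) f_xx) dt + f_x dB_t. Compute partials of f(t, x) = 9*t*x^4/5:
  f_t(t,x)  = 9*x^4/5
  f_x(t,x)  = 36*t*x^3/5
  f_xx(t,x) = 108*t*x^2/5
Assemble drift = f_t + (1/2) f_xx = 9*x^2*(6*t + x^2)/5 and diffusion = f_x = 36*t*x^3/5. Substituting x = B_t:
  d(9*B_t^4*t/5) = (9*B_t^2*(B_t^2 + 6*t)/5) dt + (36*B_t^3*t/5) dB_t.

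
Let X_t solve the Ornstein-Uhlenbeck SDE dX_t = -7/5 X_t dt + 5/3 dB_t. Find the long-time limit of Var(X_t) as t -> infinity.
lim Var(X_t) = 125/126

The OU SDE dX = -theta X dt + sigma dB admits the integrating factor exp(theta t): d(exp(theta t) X_t) = sigma exp(theta t) dB_t. Integrating from 0 to t gives X_t = x_0 * exp(-theta t) + sigma * int_0^t exp(-theta (t-s)) dB_s for any initial x_0. The Itô integral has variance (by the Itô isometry) sigma^2 * int_0^t exp(-2 theta (t - s)) ds = sigma^2 * (1 - exp(-2 theta t)) / (2 theta), independent of x_0.
With theta = 7/5, sigma = 5/3:
  Var(X_t) = (5/3)^2 * (1 - exp(-2*7/5 t)) / (2 * 7/5) = 125/126 - 125*exp(-14*t/5)/126.
As t -> infinity, exp(-2*7/5 t) -> 0, so the stationary variance is sigma^2 / (2 theta) = 125/126.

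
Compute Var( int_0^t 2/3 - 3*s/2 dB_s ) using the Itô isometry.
Var = t*(27*t^2 - 36*t + 16)/36

The Itô integral of a deterministic integrand f(s) has mean 0 because each increment f(s) * (B_{s+ds} - B_s) has mean 0. By the Itô isometry:
  Var( int_0^t f(s) dB_s ) = E[ (int_0^t f(s) dB_s)^2 ] = int_0^t f(s)^2 ds.
Here f(s) = 2/3 - 3*s/2, so f(s)^2 = (9*s - 4)^2/36. Integrate:
  int_0^t ((9*s - 4)^2/36) ds = t*(27*t^2 - 36*t + 16)/36.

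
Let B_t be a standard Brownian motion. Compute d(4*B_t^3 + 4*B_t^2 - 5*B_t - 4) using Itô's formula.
d(4*B_t^3 + 4*B_t^2 - 5*B_t - 4) = (12*B_t + 4) dt + (12*B_t^2 + 8*B_t - 5) dB_t

Itô's formula for f(B_t) gives d f(B_t) = f'(B_t) dB_t + (1/2) f''(B_t) dt. Compute derivatives of f(x) = 4*x^3 + 4*x^2 - 5*x - 4:
  f'(x)  = 12*x^2 + 8*x - 5
  f''(x) = 24*x + 8
Substitute x = B_t and multiply the f'' term by 1/2:
  drift     = (1/2) * (24*x + 8) evaluated at B_t = 12*B_t + 4
  diffusion = (12*x^2 + 8*x - 5) evaluated at B_t = 12*B_t^2 + 8*B_t - 5
Therefore d(4*B_t^3 + 4*B_t^2 - 5*B_t - 4) = (12*B_t + 4) dt + (12*B_t^2 + 8*B_t - 5) dB_t.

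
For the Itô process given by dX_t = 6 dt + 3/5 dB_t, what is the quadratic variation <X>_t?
<X>_t = 9*t/25

For an Itô process dX_t = a(t) dt + b(t) dB_t, the quadratic variation is <X>_t = int_0^t b(s)^2 ds (the drift term does not contribute). Here b(s) = 3/5, so
  b(s)^2 = 9/25.
Integrating from 0 to t:
  <X>_t = int_0^t (9/25) ds = 9*t/25.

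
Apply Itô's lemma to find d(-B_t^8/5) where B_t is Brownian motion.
d(-B_t^8/5) = (-28*B_t^6/5) dt + (-8*B_t^7/5) dB_t

Itô's formula for f(B_t) gives d f(B_t) = f'(B_t) dB_t + (1/2) f''(B_t) dt. Compute derivatives of f(x) = -x^8/5:
  f'(x)  = -8*x^7/5
  f''(x) = -56*x^6/5
Substitute x = B_t and multiply the f'' term by 1/2:
  drift     = (1/2) * (-56*x^6/5) evaluated at B_t = -28*B_t^6/5
  diffusion = (-8*x^7/5) evaluated at B_t = -8*B_t^7/5
Therefore d(-B_t^8/5) = (-28*B_t^6/5) dt + (-8*B_t^7/5) dB_t.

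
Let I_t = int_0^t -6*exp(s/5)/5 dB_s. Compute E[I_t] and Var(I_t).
E[I_t] = 0; Var(I_t) = 18*exp(2*t/5)/5 - 18/5

The Itô integral of a deterministic integrand f(s) has mean 0 because each increment f(s) * (B_{s+ds} - B_s) has mean 0. By the Itô isometry:
  Var( int_0^t f(s) dB_s ) = E[ (int_0^t f(s) dB_s)^2 ] = int_0^t f(s)^2 ds.
Here f(s) = -6*exp(s/5)/5, so f(s)^2 = 36*exp(2*s/5)/25. Integrate:
  int_0^t (36*exp(2*s/5)/25) ds = 18*exp(2*t/5)/5 - 18/5.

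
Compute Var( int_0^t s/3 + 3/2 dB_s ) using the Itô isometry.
Var = t*(4*t^2 + 54*t + 243)/108

The Itô integral of a deterministic integrand f(s) has mean 0 because each increment f(s) * (B_{s+ds} - B_s) has mean 0. By the Itô isometry:
  Var( int_0^t f(s) dB_s ) = E[ (int_0^t f(s) dB_s)^2 ] = int_0^t f(s)^2 ds.
Here f(s) = s/3 + 3/2, so f(s)^2 = (2*s + 9)^2/36. Integrate:
  int_0^t ((2*s + 9)^2/36) ds = t*(4*t^2 + 54*t + 243)/108.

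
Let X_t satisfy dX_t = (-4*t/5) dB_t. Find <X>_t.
<X>_t = 16*t^3/75

For an Itô process dX_t = a(t) dt + b(t) dB_t, the quadratic variation is <X>_t = int_0^t b(s)^2 ds (the drift term does not contribute). Here b(s) = -4*s/5, so
  b(s)^2 = 16*s^2/25.
Integrating from 0 to t:
  <X>_t = int_0^t (16*s^2/25) ds = 16*t^3/75.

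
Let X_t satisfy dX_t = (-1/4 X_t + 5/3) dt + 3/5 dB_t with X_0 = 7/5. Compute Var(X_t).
Var(X_t) = 18/25 - 18*exp(-t/2)/25

The variance V(t) = Var(X_t) satisfies V'(t) = 2 a V(t) + c^2 with V(0) = 0 (drift coefficient is linear in X, diffusion is constant). With a = -1/4, c = 3/5, the solution is
  V(t) = (c^2 / (2 a)) * (exp(2 a t) - 1)
       = ((3/5)^2 / (2*(-1/4))) * (exp((-1/2) t) - 1)
       = 18/25 - 18*exp(-t/2)/25.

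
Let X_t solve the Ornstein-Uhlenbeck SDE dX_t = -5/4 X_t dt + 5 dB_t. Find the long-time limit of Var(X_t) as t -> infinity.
lim Var(X_t) = 10

The OU SDE dX = -theta X dt + sigma dB admits the integrating factor exp(theta t): d(exp(theta t) X_t) = sigma exp(theta t) dB_t. Integrating from 0 to t gives X_t = x_0 * exp(-theta t) + sigma * int_0^t exp(-theta (t-s)) dB_s for any initial x_0. The Itô integral has variance (by the Itô isometry) sigma^2 * int_0^t exp(-2 theta (t - s)) ds = sigma^2 * (1 - exp(-2 theta t)) / (2 theta), independent of x_0.
With theta = 5/4, sigma = 5:
  Var(X_t) = (5)^2 * (1 - exp(-2*5/4 t)) / (2 * 5/4) = 10 - 10*exp(-5*t/2).
As t -> infinity, exp(-2*5/4 t) -> 0, so the stationary variance is sigma^2 / (2 theta) = 10.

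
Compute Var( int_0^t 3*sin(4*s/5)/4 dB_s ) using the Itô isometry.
Var = 9*t/32 - 45*sin(4*t/5)*cos(4*t/5)/128

The Itô integral of a deterministic integrand f(s) has mean 0 because each increment f(s) * (B_{s+ds} - B_s) has mean 0. By the Itô isometry:
  Var( int_0^t f(s) dB_s ) = E[ (int_0^t f(s) dB_s)^2 ] = int_0^t f(s)^2 ds.
Here f(s) = 3*sin(4*s/5)/4, so f(s)^2 = 9*sin(4*s/5)^2/16. Integrate:
  int_0^t (9*sin(4*s/5)^2/16) ds = 9*t/32 - 45*sin(4*t/5)*cos(4*t/5)/128.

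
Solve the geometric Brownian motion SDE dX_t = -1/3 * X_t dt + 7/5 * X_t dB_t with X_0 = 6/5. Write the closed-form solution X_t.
X_t = 6/5 * exp((-197/150) * t + (7/5) * B_t)

For GBM dX = mu X dt + sigma X dB with X_0 = x_0, apply Itô to Y = log X: dY = (mu - sigma^2/2) dt + sigma dB, so Y_t = log(x_0) + (mu - sigma^2/2) t + sigma B_t and hence X_t = x_0 * exp((mu - sigma^2/2) t + sigma B_t).
With mu = -1/3, sigma = 7/5, x_0 = 6/5, this gives:
  X_t = 6/5 * exp((-197/150) * t + (7/5) * B_t).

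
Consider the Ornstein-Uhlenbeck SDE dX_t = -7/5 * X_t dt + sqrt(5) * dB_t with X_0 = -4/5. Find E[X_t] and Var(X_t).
E[X_t] = -4*exp(-7*t/5)/5; Var(X_t) = 25/14 - 25*exp(-14*t/5)/14

The OU SDE dX = -theta X dt + sigma dB admits the integrating factor exp(theta t): d(exp(theta t) X_t) = sigma exp(theta t) dB_t. Integrating from 0 to t:
  X_t = x_0 * exp(-theta t) + sigma * int_0^t exp(-theta (t-s)) dB_s.
The Itô integral has mean 0 and (by the Itô isometry) variance sigma^2 * int_0^t exp(-2 theta (t - s)) ds = sigma^2 * (1 - exp(-2 theta t)) / (2 theta).
With theta = 7/5, sigma = sqrt(5), x_0 = -4/5:
  E[X_t] = -4/5 * exp(-7/5 t) = -4*exp(-7*t/5)/5
  Var(X_t) = (sqrt(5))^2 * (1 - exp(-2*7/5 t)) / (2 * 7/5) = 25/14 - 25*exp(-14*t/5)/14.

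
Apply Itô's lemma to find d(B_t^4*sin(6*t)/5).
d(B_t^4*sin(6*t)/5) = (6*B_t^2*(B_t^2*cos(6*t) + sin(6*t))/5) dt + (4*B_t^3*sin(6*t)/5) dB_t

Itô's formula for f(t, x): d f(t, B_t) = (f_t + (1/2) f_xx) dt + f_x dB_t. Compute partials of f(t, x) = x^4*sin(6*t)/5:
  f_t(t,x)  = 6*x^4*cos(6*t)/5
  f_x(t,x)  = 4*x^3*sin(6*t)/5
  f_xx(t,x) = 12*x^2*sin(6*t)/5
Assemble drift = f_t + (1/2) f_xx = 6*x^2*(x^2*cos(6*t) + sin(6*t))/5 and diffusion = f_x = 4*x^3*sin(6*t)/5. Substituting x = B_t:
  d(B_t^4*sin(6*t)/5) = (6*B_t^2*(B_t^2*cos(6*t) + sin(6*t))/5) dt + (4*B_t^3*sin(6*t)/5) dB_t.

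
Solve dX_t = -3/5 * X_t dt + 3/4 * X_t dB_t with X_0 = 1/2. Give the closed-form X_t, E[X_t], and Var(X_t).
X_t = 1/2 * exp((-141/160) t + (3/4) B_t); E[X_t] = exp(-3*t/5)/2; Var(X_t) = (exp(9*t/16) - 1)*exp(-6*t/5)/4

For GBM dX = mu X dt + sigma X dB with X_0 = x_0, apply Itô to Y = log X: dY = (mu - sigma^2/2) dt + sigma dB, so Y_t = log(x_0) + (mu - sigma^2/2) t + sigma B_t and hence X_t = x_0 * exp((mu - sigma^2/2) t + sigma B_t).
With mu = -3/5, sigma = 3/4, x_0 = 1/2, this gives:
  X_t = 1/2 * exp((-141/160) * t + (3/4) * B_t).
Since sigma*B_t ~ Normal(0, sigma^2 t), E[exp(sigma*B_t)] = exp(sigma^2 t / 2); so E[X_t] = x_0 * exp((mu - sigma^2/2) t) * exp(sigma^2 t / 2) = x_0 * exp(mu t) = exp(-3*t/5)/2.
Var(X_t) = E[X_t^2] - (E[X_t])^2 = x_0^2 * exp(2 mu t) * (exp(sigma^2 t) - 1) = (exp(9*t/16) - 1)*exp(-6*t/5)/4.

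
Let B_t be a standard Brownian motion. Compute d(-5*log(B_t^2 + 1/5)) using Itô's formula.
d(-5*log(B_t^2 + 1/5)) = (25*(5*B_t^2 - 1)/(5*B_t^2 + 1)^2) dt + (-50*B_t/(5*B_t^2 + 1)) dB_t

Itô's formula for f(B_t) gives d f(B_t) = f'(B_t) dB_t + (1/2) f''(B_t) dt. Compute derivatives of f(x) = -5*log(x^2 + 1/5):
  f'(x)  = -50*x/(5*x^2 + 1)
  f''(x) = 50*(5*x^2 - 1)/(5*x^2 + 1)^2
Substitute x = B_t and multiply the f'' term by 1/2:
  drift     = (1/2) * (50*(5*x^2 - 1)/(5*x^2 + 1)^2) evaluated at B_t = 25*(5*B_t^2 - 1)/(5*B_t^2 + 1)^2
  diffusion = (-50*x/(5*x^2 + 1)) evaluated at B_t = -50*B_t/(5*B_t^2 + 1)
Therefore d(-5*log(B_t^2 + 1/5)) = (25*(5*B_t^2 - 1)/(5*B_t^2 + 1)^2) dt + (-50*B_t/(5*B_t^2 + 1)) dB_t.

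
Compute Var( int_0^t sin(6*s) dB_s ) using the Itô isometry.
Var = t/2 - sin(12*t)/24

The Itô integral of a deterministic integrand f(s) has mean 0 because each increment f(s) * (B_{s+ds} - B_s) has mean 0. By the Itô isometry:
  Var( int_0^t f(s) dB_s ) = E[ (int_0^t f(s) dB_s)^2 ] = int_0^t f(s)^2 ds.
Here f(s) = sin(6*s), so f(s)^2 = sin(6*s)^2. Integrate:
  int_0^t (sin(6*s)^2) ds = t/2 - sin(12*t)/24.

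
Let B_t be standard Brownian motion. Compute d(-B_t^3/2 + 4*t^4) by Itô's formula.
d(-B_t^3/2 + 4*t^4) = (-3*B_t/2 + 16*t^3) dt + (-3*B_t^2/2) dB_t

Itô's formula for f(t, x): d f(t, B_t) = (f_t + (1/2) f_xx) dt + f_x dB_t. Compute partials of f(t, x) = 4*t^4 - x^3/2:
  f_t(t,x)  = 16*t^3
  f_x(t,x)  = -3*x^2/2
  f_xx(t,x) = -3*x
Assemble drift = f_t + (1/2) f_xx = 16*t^3 - 3*x/2 and diffusion = f_x = -3*x^2/2. Substituting x = B_t:
  d(-B_t^3/2 + 4*t^4) = (-3*B_t/2 + 16*t^3) dt + (-3*B_t^2/2) dB_t.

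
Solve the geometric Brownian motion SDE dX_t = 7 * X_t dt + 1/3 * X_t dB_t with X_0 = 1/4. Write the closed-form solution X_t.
X_t = 1/4 * exp((125/18) * t + (1/3) * B_t)

For GBM dX = mu X dt + sigma X dB with X_0 = x_0, apply Itô to Y = log X: dY = (mu - sigma^2/2) dt + sigma dB, so Y_t = log(x_0) + (mu - sigma^2/2) t + sigma B_t and hence X_t = x_0 * exp((mu - sigma^2/2) t + sigma B_t).
With mu = 7, sigma = 1/3, x_0 = 1/4, this gives:
  X_t = 1/4 * exp((125/18) * t + (1/3) * B_t).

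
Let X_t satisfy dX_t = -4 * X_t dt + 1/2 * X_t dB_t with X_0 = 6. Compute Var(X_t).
Var(X_t) = (36*exp(t/4) - 36)*exp(-8*t)

For GBM dX = mu X dt + sigma X dB with X_0 = x_0, apply Itô to Y = log X: dY = (mu - sigma^2/2) dt + sigma dB, so Y_t = log(x_0) + (mu - sigma^2/2) t + sigma B_t and hence X_t = x_0 * exp((mu - sigma^2/2) t + sigma B_t).
With mu = -4, sigma = 1/2, x_0 = 6, this gives:
  X_t = 6 * exp((-33/8) * t + (1/2) * B_t).
Since sigma*B_t ~ Normal(0, sigma^2 t), E[exp(sigma*B_t)] = exp(sigma^2 t / 2); so E[X_t] = x_0 * exp((mu - sigma^2/2) t) * exp(sigma^2 t / 2) = x_0 * exp(mu t) = 6*exp(-4*t).
Var(X_t) = E[X_t^2] - (E[X_t])^2 = x_0^2 * exp(2 mu t) * (exp(sigma^2 t) - 1) = (36*exp(t/4) - 36)*exp(-8*t).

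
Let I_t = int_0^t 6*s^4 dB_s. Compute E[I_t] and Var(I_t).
E[I_t] = 0; Var(I_t) = 4*t^9

The Itô integral of a deterministic integrand f(s) has mean 0 because each increment f(s) * (B_{s+ds} - B_s) has mean 0. By the Itô isometry:
  Var( int_0^t f(s) dB_s ) = E[ (int_0^t f(s) dB_s)^2 ] = int_0^t f(s)^2 ds.
Here f(s) = 6*s^4, so f(s)^2 = 36*s^8. Integrate:
  int_0^t (36*s^8) ds = 4*t^9.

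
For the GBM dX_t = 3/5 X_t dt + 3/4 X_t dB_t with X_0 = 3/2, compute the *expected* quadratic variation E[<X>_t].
E[<X>_t] = 135*exp(141*t/80)/188 - 135/188

<X>_t = int_0^t ((3/4) * X_s)^2 ds. Taking expectation inside the integral: E[<X>_t] = (3/4)^2 * int_0^t E[X_s^2] ds. For GBM, E[X_s^2] = x_0^2 * exp((2 mu + sigma^2) s). Integrating:
  E[<X>_t] = (3/4)^2 * (3/2)^2 * (exp((2*(3/5) + (3/4)^2) t) - 1) / (2*(3/5) + (3/4)^2)
           = (3/4)^2 * (3/2)^2 * (exp((141/80) t) - 1) / (141/80) = 135*exp(141*t/80)/188 - 135/188.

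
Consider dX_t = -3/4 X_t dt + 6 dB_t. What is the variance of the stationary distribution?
lim Var(X_t) = 24

The OU SDE dX = -theta X dt + sigma dB admits the integrating factor exp(theta t): d(exp(theta t) X_t) = sigma exp(theta t) dB_t. Integrating from 0 to t gives X_t = x_0 * exp(-theta t) + sigma * int_0^t exp(-theta (t-s)) dB_s for any initial x_0. The Itô integral has variance (by the Itô isometry) sigma^2 * int_0^t exp(-2 theta (t - s)) ds = sigma^2 * (1 - exp(-2 theta t)) / (2 theta), independent of x_0.
With theta = 3/4, sigma = 6:
  Var(X_t) = (6)^2 * (1 - exp(-2*3/4 t)) / (2 * 3/4) = 24 - 24*exp(-3*t/2).
As t -> infinity, exp(-2*3/4 t) -> 0, so the stationary variance is sigma^2 / (2 theta) = 24.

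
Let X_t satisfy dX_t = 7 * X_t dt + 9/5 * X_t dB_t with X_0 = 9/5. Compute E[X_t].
E[X_t] = 9*exp(7*t)/5

For GBM dX = mu X dt + sigma X dB with X_0 = x_0, apply Itô to Y = log X: dY = (mu - sigma^2/2) dt + sigma dB, so Y_t = log(x_0) + (mu - sigma^2/2) t + sigma B_t and hence X_t = x_0 * exp((mu - sigma^2/2) t + sigma B_t).
With mu = 7, sigma = 9/5, x_0 = 9/5, this gives:
  X_t = 9/5 * exp((269/50) * t + (9/5) * B_t).
Since sigma*B_t ~ Normal(0, sigma^2 t), E[exp(sigma*B_t)] = exp(sigma^2 t / 2); so E[X_t] = x_0 * exp((mu - sigma^2/2) t) * exp(sigma^2 t / 2) = x_0 * exp(mu t) = 9*exp(7*t)/5.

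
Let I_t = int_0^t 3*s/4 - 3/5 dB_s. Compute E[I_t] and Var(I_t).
E[I_t] = 0; Var(I_t) = 3*t*(25*t^2 - 60*t + 48)/400

The Itô integral of a deterministic integrand f(s) has mean 0 because each increment f(s) * (B_{s+ds} - B_s) has mean 0. By the Itô isometry:
  Var( int_0^t f(s) dB_s ) = E[ (int_0^t f(s) dB_s)^2 ] = int_0^t f(s)^2 ds.
Here f(s) = 3*s/4 - 3/5, so f(s)^2 = 9*(5*s - 4)^2/400. Integrate:
  int_0^t (9*(5*s - 4)^2/400) ds = 3*t*(25*t^2 - 60*t + 48)/400.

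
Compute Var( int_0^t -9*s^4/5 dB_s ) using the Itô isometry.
Var = 9*t^9/25

The Itô integral of a deterministic integrand f(s) has mean 0 because each increment f(s) * (B_{s+ds} - B_s) has mean 0. By the Itô isometry:
  Var( int_0^t f(s) dB_s ) = E[ (int_0^t f(s) dB_s)^2 ] = int_0^t f(s)^2 ds.
Here f(s) = -9*s^4/5, so f(s)^2 = 81*s^8/25. Integrate:
  int_0^t (81*s^8/25) ds = 9*t^9/25.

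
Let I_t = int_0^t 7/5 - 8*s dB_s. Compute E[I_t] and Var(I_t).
E[I_t] = 0; Var(I_t) = t*(1600*t^2 - 840*t + 147)/75

The Itô integral of a deterministic integrand f(s) has mean 0 because each increment f(s) * (B_{s+ds} - B_s) has mean 0. By the Itô isometry:
  Var( int_0^t f(s) dB_s ) = E[ (int_0^t f(s) dB_s)^2 ] = int_0^t f(s)^2 ds.
Here f(s) = 7/5 - 8*s, so f(s)^2 = (40*s - 7)^2/25. Integrate:
  int_0^t ((40*s - 7)^2/25) ds = t*(1600*t^2 - 840*t + 147)/75.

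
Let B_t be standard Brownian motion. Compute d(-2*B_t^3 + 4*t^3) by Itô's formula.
d(-2*B_t^3 + 4*t^3) = (-6*B_t + 12*t^2) dt + (-6*B_t^2) dB_t

Itô's formula for f(t, x): d f(t, B_t) = (f_t + (1/2) f_xx) dt + f_x dB_t. Compute partials of f(t, x) = 4*t^3 - 2*x^3:
  f_t(t,x)  = 12*t^2
  f_x(t,x)  = -6*x^2
  f_xx(t,x) = -12*x
Assemble drift = f_t + (1/2) f_xx = 12*t^2 - 6*x and diffusion = f_x = -6*x^2. Substituting x = B_t:
  d(-2*B_t^3 + 4*t^3) = (-6*B_t + 12*t^2) dt + (-6*B_t^2) dB_t.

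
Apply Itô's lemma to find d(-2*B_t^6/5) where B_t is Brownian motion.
d(-2*B_t^6/5) = (-6*B_t^4) dt + (-12*B_t^5/5) dB_t

Itô's formula for f(B_t) gives d f(B_t) = f'(B_t) dB_t + (1/2) f''(B_t) dt. Compute derivatives of f(x) = -2*x^6/5:
  f'(x)  = -12*x^5/5
  f''(x) = -12*x^4
Substitute x = B_t and multiply the f'' term by 1/2:
  drift     = (1/2) * (-12*x^4) evaluated at B_t = -6*B_t^4
  diffusion = (-12*x^5/5) evaluated at B_t = -12*B_t^5/5
Therefore d(-2*B_t^6/5) = (-6*B_t^4) dt + (-12*B_t^5/5) dB_t.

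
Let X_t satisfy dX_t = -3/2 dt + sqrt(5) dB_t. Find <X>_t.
<X>_t = 5*t

For an Itô process dX_t = a(t) dt + b(t) dB_t, the quadratic variation is <X>_t = int_0^t b(s)^2 ds (the drift term does not contribute). Here b(s) = sqrt(5), so
  b(s)^2 = 5.
Integrating from 0 to t:
  <X>_t = int_0^t (5) ds = 5*t.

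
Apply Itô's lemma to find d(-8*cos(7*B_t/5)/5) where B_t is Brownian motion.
d(-8*cos(7*B_t/5)/5) = (196*cos(7*B_t/5)/125) dt + (56*sin(7*B_t/5)/25) dB_t

Itô's formula for f(B_t) gives d f(B_t) = f'(B_t) dB_t + (1/2) f''(B_t) dt. Compute derivatives of f(x) = -8*cos(7*x/5)/5:
  f'(x)  = 56*sin(7*x/5)/25
  f''(x) = 392*cos(7*x/5)/125
Substitute x = B_t and multiply the f'' term by 1/2:
  drift     = (1/2) * (392*cos(7*x/5)/125) evaluated at B_t = 196*cos(7*B_t/5)/125
  diffusion = (56*sin(7*x/5)/25) evaluated at B_t = 56*sin(7*B_t/5)/25
Therefore d(-8*cos(7*B_t/5)/5) = (196*cos(7*B_t/5)/125) dt + (56*sin(7*B_t/5)/25) dB_t.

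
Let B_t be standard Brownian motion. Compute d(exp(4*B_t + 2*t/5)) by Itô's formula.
d(exp(4*B_t + 2*t/5)) = (42*exp(4*B_t + 2*t/5)/5) dt + (4*exp(4*B_t + 2*t/5)) dB_t

Itô's formula for f(t, x): d f(t, B_t) = (f_t + (1/2) f_xx) dt + f_x dB_t. Compute partials of f(t, x) = exp(2*t/5 + 4*x):
  f_t(t,x)  = 2*exp(2*t/5 + 4*x)/5
  f_x(t,x)  = 4*exp(2*t/5 + 4*x)
  f_xx(t,x) = 16*exp(2*t/5 + 4*x)
Assemble drift = f_t + (1/2) f_xx = 42*exp(2*t/5 + 4*x)/5 and diffusion = f_x = 4*exp(2*t/5 + 4*x). Substituting x = B_t:
  d(exp(4*B_t + 2*t/5)) = (42*exp(4*B_t + 2*t/5)/5) dt + (4*exp(4*B_t + 2*t/5)) dB_t.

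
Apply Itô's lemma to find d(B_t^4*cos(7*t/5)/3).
d(B_t^4*cos(7*t/5)/3) = (B_t^2*(-7*B_t^2*sin(7*t/5) + 30*cos(7*t/5))/15) dt + (4*B_t^3*cos(7*t/5)/3) dB_t

Itô's formula for f(t, x): d f(t, B_t) = (f_t + (1/2) f_xx) dt + f_x dB_t. Compute partials of f(t, x) = x^4*cos(7*t/5)/3:
  f_t(t,x)  = -7*x^4*sin(7*t/5)/15
  f_x(t,x)  = 4*x^3*cos(7*t/5)/3
  f_xx(t,x) = 4*x^2*cos(7*t/5)
Assemble drift = f_t + (1/2) f_xx = x^2*(-7*x^2*sin(7*t/5) + 30*cos(7*t/5))/15 and diffusion = f_x = 4*x^3*cos(7*t/5)/3. Substituting x = B_t:
  d(B_t^4*cos(7*t/5)/3) = (B_t^2*(-7*B_t^2*sin(7*t/5) + 30*cos(7*t/5))/15) dt + (4*B_t^3*cos(7*t/5)/3) dB_t.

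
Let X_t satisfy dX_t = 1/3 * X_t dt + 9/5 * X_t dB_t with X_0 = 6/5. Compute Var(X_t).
Var(X_t) = 36*(exp(81*t/25) - 1)*exp(2*t/3)/25

For GBM dX = mu X dt + sigma X dB with X_0 = x_0, apply Itô to Y = log X: dY = (mu - sigma^2/2) dt + sigma dB, so Y_t = log(x_0) + (mu - sigma^2/2) t + sigma B_t and hence X_t = x_0 * exp((mu - sigma^2/2) t + sigma B_t).
With mu = 1/3, sigma = 9/5, x_0 = 6/5, this gives:
  X_t = 6/5 * exp((-193/150) * t + (9/5) * B_t).
Since sigma*B_t ~ Normal(0, sigma^2 t), E[exp(sigma*B_t)] = exp(sigma^2 t / 2); so E[X_t] = x_0 * exp((mu - sigma^2/2) t) * exp(sigma^2 t / 2) = x_0 * exp(mu t) = 6*exp(t/3)/5.
Var(X_t) = E[X_t^2] - (E[X_t])^2 = x_0^2 * exp(2 mu t) * (exp(sigma^2 t) - 1) = 36*(exp(81*t/25) - 1)*exp(2*t/3)/25.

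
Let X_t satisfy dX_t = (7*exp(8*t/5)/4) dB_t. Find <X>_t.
<X>_t = 245*exp(16*t/5)/256 - 245/256

For an Itô process dX_t = a(t) dt + b(t) dB_t, the quadratic variation is <X>_t = int_0^t b(s)^2 ds (the drift term does not contribute). Here b(s) = 7*exp(8*s/5)/4, so
  b(s)^2 = 49*exp(16*s/5)/16.
Integrating from 0 to t:
  <X>_t = int_0^t (49*exp(16*s/5)/16) ds = 245*exp(16*t/5)/256 - 245/256.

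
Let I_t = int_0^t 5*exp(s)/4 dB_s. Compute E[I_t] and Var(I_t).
E[I_t] = 0; Var(I_t) = 25*exp(2*t)/32 - 25/32

The Itô integral of a deterministic integrand f(s) has mean 0 because each increment f(s) * (B_{s+ds} - B_s) has mean 0. By the Itô isometry:
  Var( int_0^t f(s) dB_s ) = E[ (int_0^t f(s) dB_s)^2 ] = int_0^t f(s)^2 ds.
Here f(s) = 5*exp(s)/4, so f(s)^2 = 25*exp(2*s)/16. Integrate:
  int_0^t (25*exp(2*s)/16) ds = 25*exp(2*t)/32 - 25/32.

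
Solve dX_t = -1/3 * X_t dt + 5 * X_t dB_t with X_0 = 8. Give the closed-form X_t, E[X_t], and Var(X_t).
X_t = 8 * exp((-77/6) t + (5) B_t); E[X_t] = 8*exp(-t/3); Var(X_t) = (64*exp(25*t) - 64)*exp(-2*t/3)

For GBM dX = mu X dt + sigma X dB with X_0 = x_0, apply Itô to Y = log X: dY = (mu - sigma^2/2) dt + sigma dB, so Y_t = log(x_0) + (mu - sigma^2/2) t + sigma B_t and hence X_t = x_0 * exp((mu - sigma^2/2) t + sigma B_t).
With mu = -1/3, sigma = 5, x_0 = 8, this gives:
  X_t = 8 * exp((-77/6) * t + (5) * B_t).
Since sigma*B_t ~ Normal(0, sigma^2 t), E[exp(sigma*B_t)] = exp(sigma^2 t / 2); so E[X_t] = x_0 * exp((mu - sigma^2/2) t) * exp(sigma^2 t / 2) = x_0 * exp(mu t) = 8*exp(-t/3).
Var(X_t) = E[X_t^2] - (E[X_t])^2 = x_0^2 * exp(2 mu t) * (exp(sigma^2 t) - 1) = (64*exp(25*t) - 64)*exp(-2*t/3).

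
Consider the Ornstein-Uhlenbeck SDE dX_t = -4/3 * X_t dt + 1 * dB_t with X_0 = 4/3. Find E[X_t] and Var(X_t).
E[X_t] = 4*exp(-4*t/3)/3; Var(X_t) = 3/8 - 3*exp(-8*t/3)/8

The OU SDE dX = -theta X dt + sigma dB admits the integrating factor exp(theta t): d(exp(theta t) X_t) = sigma exp(theta t) dB_t. Integrating from 0 to t:
  X_t = x_0 * exp(-theta t) + sigma * int_0^t exp(-theta (t-s)) dB_s.
The Itô integral has mean 0 and (by the Itô isometry) variance sigma^2 * int_0^t exp(-2 theta (t - s)) ds = sigma^2 * (1 - exp(-2 theta t)) / (2 theta).
With theta = 4/3, sigma = 1, x_0 = 4/3:
  E[X_t] = 4/3 * exp(-4/3 t) = 4*exp(-4*t/3)/3
  Var(X_t) = (1)^2 * (1 - exp(-2*4/3 t)) / (2 * 4/3) = 3/8 - 3*exp(-8*t/3)/8.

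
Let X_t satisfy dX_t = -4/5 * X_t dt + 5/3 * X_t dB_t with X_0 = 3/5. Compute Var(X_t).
Var(X_t) = (9*exp(25*t/9) - 9)*exp(-8*t/5)/25

For GBM dX = mu X dt + sigma X dB with X_0 = x_0, apply Itô to Y = log X: dY = (mu - sigma^2/2) dt + sigma dB, so Y_t = log(x_0) + (mu - sigma^2/2) t + sigma B_t and hence X_t = x_0 * exp((mu - sigma^2/2) t + sigma B_t).
With mu = -4/5, sigma = 5/3, x_0 = 3/5, this gives:
  X_t = 3/5 * exp((-197/90) * t + (5/3) * B_t).
Since sigma*B_t ~ Normal(0, sigma^2 t), E[exp(sigma*B_t)] = exp(sigma^2 t / 2); so E[X_t] = x_0 * exp((mu - sigma^2/2) t) * exp(sigma^2 t / 2) = x_0 * exp(mu t) = 3*exp(-4*t/5)/5.
Var(X_t) = E[X_t^2] - (E[X_t])^2 = x_0^2 * exp(2 mu t) * (exp(sigma^2 t) - 1) = (9*exp(25*t/9) - 9)*exp(-8*t/5)/25.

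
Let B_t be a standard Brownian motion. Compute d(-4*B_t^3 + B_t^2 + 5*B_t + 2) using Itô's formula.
d(-4*B_t^3 + B_t^2 + 5*B_t + 2) = (1 - 12*B_t) dt + (-12*B_t^2 + 2*B_t + 5) dB_t

Itô's formula for f(B_t) gives d f(B_t) = f'(B_t) dB_t + (1/2) f''(B_t) dt. Compute derivatives of f(x) = -4*x^3 + x^2 + 5*x + 2:
  f'(x)  = -12*x^2 + 2*x + 5
  f''(x) = 2 - 24*x
Substitute x = B_t and multiply the f'' term by 1/2:
  drift     = (1/2) * (2 - 24*x) evaluated at B_t = 1 - 12*B_t
  diffusion = (-12*x^2 + 2*x + 5) evaluated at B_t = -12*B_t^2 + 2*B_t + 5
Therefore d(-4*B_t^3 + B_t^2 + 5*B_t + 2) = (1 - 12*B_t) dt + (-12*B_t^2 + 2*B_t + 5) dB_t.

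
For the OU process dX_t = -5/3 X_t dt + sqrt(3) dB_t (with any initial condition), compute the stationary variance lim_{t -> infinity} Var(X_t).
lim Var(X_t) = 9/10

The OU SDE dX = -theta X dt + sigma dB admits the integrating factor exp(theta t): d(exp(theta t) X_t) = sigma exp(theta t) dB_t. Integrating from 0 to t gives X_t = x_0 * exp(-theta t) + sigma * int_0^t exp(-theta (t-s)) dB_s for any initial x_0. The Itô integral has variance (by the Itô isometry) sigma^2 * int_0^t exp(-2 theta (t - s)) ds = sigma^2 * (1 - exp(-2 theta t)) / (2 theta), independent of x_0.
With theta = 5/3, sigma = sqrt(3):
  Var(X_t) = (sqrt(3))^2 * (1 - exp(-2*5/3 t)) / (2 * 5/3) = 9/10 - 9*exp(-10*t/3)/10.
As t -> infinity, exp(-2*5/3 t) -> 0, so the stationary variance is sigma^2 / (2 theta) = 9/10.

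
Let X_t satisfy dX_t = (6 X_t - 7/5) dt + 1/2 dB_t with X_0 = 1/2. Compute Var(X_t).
Var(X_t) = exp(12*t)/48 - 1/48

The variance V(t) = Var(X_t) satisfies V'(t) = 2 a V(t) + c^2 with V(0) = 0 (drift coefficient is linear in X, diffusion is constant). With a = 6, c = 1/2, the solution is
  V(t) = (c^2 / (2 a)) * (exp(2 a t) - 1)
       = ((1/2)^2 / (2*6)) * (exp(12 t) - 1)
       = exp(12*t)/48 - 1/48.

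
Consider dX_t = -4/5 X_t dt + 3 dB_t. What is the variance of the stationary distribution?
lim Var(X_t) = 45/8

The OU SDE dX = -theta X dt + sigma dB admits the integrating factor exp(theta t): d(exp(theta t) X_t) = sigma exp(theta t) dB_t. Integrating from 0 to t gives X_t = x_0 * exp(-theta t) + sigma * int_0^t exp(-theta (t-s)) dB_s for any initial x_0. The Itô integral has variance (by the Itô isometry) sigma^2 * int_0^t exp(-2 theta (t - s)) ds = sigma^2 * (1 - exp(-2 theta t)) / (2 theta), independent of x_0.
With theta = 4/5, sigma = 3:
  Var(X_t) = (3)^2 * (1 - exp(-2*4/5 t)) / (2 * 4/5) = 45/8 - 45*exp(-8*t/5)/8.
As t -> infinity, exp(-2*4/5 t) -> 0, so the stationary variance is sigma^2 / (2 theta) = 45/8.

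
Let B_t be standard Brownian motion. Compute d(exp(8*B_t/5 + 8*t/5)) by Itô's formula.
d(exp(8*B_t/5 + 8*t/5)) = (72*exp(8*B_t/5 + 8*t/5)/25) dt + (8*exp(8*B_t/5 + 8*t/5)/5) dB_t

Itô's formula for f(t, x): d f(t, B_t) = (f_t + (1/2) f_xx) dt + f_x dB_t. Compute partials of f(t, x) = exp(8*t/5 + 8*x/5):
  f_t(t,x)  = 8*exp(8*t/5 + 8*x/5)/5
  f_x(t,x)  = 8*exp(8*t/5 + 8*x/5)/5
  f_xx(t,x) = 64*exp(8*t/5 + 8*x/5)/25
Assemble drift = f_t + (1/2) f_xx = 72*exp(8*t/5 + 8*x/5)/25 and diffusion = f_x = 8*exp(8*t/5 + 8*x/5)/5. Substituting x = B_t:
  d(exp(8*B_t/5 + 8*t/5)) = (72*exp(8*B_t/5 + 8*t/5)/25) dt + (8*exp(8*B_t/5 + 8*t/5)/5) dB_t.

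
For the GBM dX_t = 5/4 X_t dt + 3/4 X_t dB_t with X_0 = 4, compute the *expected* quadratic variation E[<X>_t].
E[<X>_t] = 144*exp(49*t/16)/49 - 144/49

<X>_t = int_0^t ((3/4) * X_s)^2 ds. Taking expectation inside the integral: E[<X>_t] = (3/4)^2 * int_0^t E[X_s^2] ds. For GBM, E[X_s^2] = x_0^2 * exp((2 mu + sigma^2) s). Integrating:
  E[<X>_t] = (3/4)^2 * 4^2 * (exp((2*(5/4) + (3/4)^2) t) - 1) / (2*(5/4) + (3/4)^2)
           = (3/4)^2 * 4^2 * (exp((49/16) t) - 1) / (49/16) = 144*exp(49*t/16)/49 - 144/49.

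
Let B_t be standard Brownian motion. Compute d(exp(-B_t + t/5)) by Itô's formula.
d(exp(-B_t + t/5)) = (7*exp(-B_t + t/5)/10) dt + (-exp(-B_t + t/5)) dB_t

Itô's formula for f(t, x): d f(t, B_t) = (f_t + (1/2) f_xx) dt + f_x dB_t. Compute partials of f(t, x) = exp(t/5 - x):
  f_t(t,x)  = exp(t/5 - x)/5
  f_x(t,x)  = -exp(t/5 - x)
  f_xx(t,x) = exp(t/5 - x)
Assemble drift = f_t + (1/2) f_xx = 7*exp(t/5 - x)/10 and diffusion = f_x = -exp(t/5 - x). Substituting x = B_t:
  d(exp(-B_t + t/5)) = (7*exp(-B_t + t/5)/10) dt + (-exp(-B_t + t/5)) dB_t.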